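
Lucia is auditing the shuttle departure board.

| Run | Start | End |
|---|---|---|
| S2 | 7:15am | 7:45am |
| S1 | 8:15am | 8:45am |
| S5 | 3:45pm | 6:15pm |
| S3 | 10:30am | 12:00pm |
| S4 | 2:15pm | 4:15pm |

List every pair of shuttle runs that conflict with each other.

Check each pair: they overlap iff neither finishes before the other starts.
Sorted by start: S2, S1, S3, S4, S5.
S1 starts after S2 ends; S2 is clear from here.
S3 starts after S1 ends; S1 is clear from here.
S4 starts after S3 ends; S3 is clear from here.
S5 starts before S4 ends → S4 and S5 overlap.

S4 & S5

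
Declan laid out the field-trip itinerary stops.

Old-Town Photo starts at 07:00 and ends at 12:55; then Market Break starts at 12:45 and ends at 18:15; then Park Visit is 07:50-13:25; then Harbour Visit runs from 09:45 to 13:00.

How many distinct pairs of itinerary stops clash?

Sorted by start: Old-Town Photo, Park Visit, Harbour Visit, Market Break.
Park Visit starts before Old-Town Photo ends → Old-Town Photo and Park Visit overlap.
Harbour Visit starts before Old-Town Photo ends → Old-Town Photo and Harbour Visit overlap.
Market Break starts before Old-Town Photo ends → Old-Town Photo and Market Break overlap.
Harbour Visit starts before Park Visit ends → Park Visit and Harbour Visit overlap.
Market Break starts before Park Visit ends → Park Visit and Market Break overlap.
Market Break starts before Harbour Visit ends → Harbour Visit and Market Break overlap.
Overlapping pairs: Harbour Visit & Market Break, Harbour Visit & Old-Town Photo, Harbour Visit & Park Visit, Market Break & Old-Town Photo, Market Break & Park Visit, Old-Town Photo & Park Visit — 6 in total.

6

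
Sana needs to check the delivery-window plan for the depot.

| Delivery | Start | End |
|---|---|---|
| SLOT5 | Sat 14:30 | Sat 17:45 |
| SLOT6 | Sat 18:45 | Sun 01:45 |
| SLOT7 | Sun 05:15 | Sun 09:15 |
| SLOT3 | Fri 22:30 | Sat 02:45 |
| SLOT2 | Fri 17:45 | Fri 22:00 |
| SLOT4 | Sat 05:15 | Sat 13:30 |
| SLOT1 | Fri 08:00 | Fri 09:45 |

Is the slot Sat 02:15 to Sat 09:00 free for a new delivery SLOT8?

No — it overlaps SLOT3, SLOT4

SLOT1: ends Fri 09:45 at or before SLOT8 starts Sat 02:15 → clear.
SLOT2: ends Fri 22:00 at or before SLOT8 starts Sat 02:15 → clear.
SLOT3: starts Fri 22:30 before SLOT8 ends Sat 09:00, and ends Sat 02:45 after SLOT8 starts Sat 02:15 → overlap.
SLOT4: starts Sat 05:15 before SLOT8 ends Sat 09:00, and ends Sat 13:30 after SLOT8 starts Sat 02:15 → overlap.
SLOT5: starts Sat 14:30 at or after SLOT8 ends Sat 09:00 → clear.
SLOT6: starts Sat 18:45 at or after SLOT8 ends Sat 09:00 → clear.
SLOT7: starts Sun 05:15 at or after SLOT8 ends Sat 09:00 → clear.
SLOT8 overlaps SLOT3, SLOT4.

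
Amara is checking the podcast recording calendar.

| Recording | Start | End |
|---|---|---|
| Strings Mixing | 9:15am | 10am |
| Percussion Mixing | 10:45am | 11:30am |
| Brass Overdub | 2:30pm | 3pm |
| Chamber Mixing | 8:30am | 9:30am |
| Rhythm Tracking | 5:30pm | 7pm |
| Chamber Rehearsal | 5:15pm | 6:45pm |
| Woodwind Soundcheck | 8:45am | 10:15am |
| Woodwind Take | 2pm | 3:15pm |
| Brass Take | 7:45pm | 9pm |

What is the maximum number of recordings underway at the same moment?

Walk through starts and ends in time order (an end at T is processed before a start at T):
8:30am start Chamber Mixing → 1
8:45am start Woodwind Soundcheck → 2
9:15am start Strings Mixing → 3
9:30am end Chamber Mixing → 2
10am end Strings Mixing → 1
10:15am end Woodwind Soundcheck → 0
10:45am start Percussion Mixing → 1
11:30am end Percussion Mixing → 0
2pm start Woodwind Take → 1
2:30pm start Brass Overdub → 2
3pm end Brass Overdub → 1
3:15pm end Woodwind Take → 0
5:15pm start Chamber Rehearsal → 1
5:30pm start Rhythm Tracking → 2
6:45pm end Chamber Rehearsal → 1
7pm end Rhythm Tracking → 0
7:45pm start Brass Take → 1
9pm end Brass Take → 0
Peak is 3, at 9:15am (Chamber Mixing, Strings Mixing, Woodwind Soundcheck).

3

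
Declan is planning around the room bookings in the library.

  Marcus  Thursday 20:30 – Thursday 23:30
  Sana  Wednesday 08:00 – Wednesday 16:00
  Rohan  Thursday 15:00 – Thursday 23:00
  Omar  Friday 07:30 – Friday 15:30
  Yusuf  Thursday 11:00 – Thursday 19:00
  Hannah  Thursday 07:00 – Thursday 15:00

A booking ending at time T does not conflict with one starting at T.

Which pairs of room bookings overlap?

Two intervals overlap when each starts before the other ends.
Sorted by start: Sana, Hannah, Yusuf, Rohan, Marcus, Omar.
Hannah starts after Sana ends, so nothing later overlaps Sana either.
Yusuf starts before Hannah ends → Hannah and Yusuf overlap.
Rohan starts exactly when Hannah ends (back-to-back, no overlap), so nothing later overlaps Hannah either.
Rohan starts before Yusuf ends → Yusuf and Rohan overlap.
Marcus starts after Yusuf ends, so nothing later overlaps Yusuf either.
Marcus starts before Rohan ends → Rohan and Marcus overlap.
Omar starts after Rohan ends.
Omar starts after Marcus ends.

Hannah & Yusuf, Marcus & Rohan, Rohan & Yusuf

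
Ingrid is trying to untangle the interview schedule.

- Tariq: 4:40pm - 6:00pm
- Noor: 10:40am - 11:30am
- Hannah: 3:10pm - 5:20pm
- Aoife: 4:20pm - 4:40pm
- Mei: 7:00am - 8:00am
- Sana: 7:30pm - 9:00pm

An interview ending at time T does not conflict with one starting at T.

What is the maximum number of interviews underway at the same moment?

Sort all start/end points and keep a running count:
7:00am start Mei → 1
8:00am end Mei → 0
10:40am start Noor → 1
11:30am end Noor → 0
3:10pm start Hannah → 1
4:20pm start Aoife → 2
4:40pm end Aoife → 1
4:40pm start Tariq → 2
5:20pm end Hannah → 1
6:00pm end Tariq → 0
7:30pm start Sana → 1
9:00pm end Sana → 0
Peak is 2, at 4:20pm (Aoife, Hannah).

2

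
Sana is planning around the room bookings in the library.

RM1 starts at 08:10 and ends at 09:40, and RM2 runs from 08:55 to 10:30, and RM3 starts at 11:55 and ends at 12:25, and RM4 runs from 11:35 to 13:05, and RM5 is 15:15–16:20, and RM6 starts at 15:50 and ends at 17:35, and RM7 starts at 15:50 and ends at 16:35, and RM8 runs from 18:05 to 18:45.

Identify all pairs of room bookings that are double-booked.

Check each pair: they overlap iff neither finishes before the other starts.
Sorted by start: RM1, RM2, RM4, RM3, RM5, RM6, RM7, RM8.
RM2 starts before RM1 ends → RM1 and RM2 overlap.
RM4 starts after RM1 ends, so RM1 has no further overlaps.
RM4 starts after RM2 ends, so RM2 has no further overlaps.
RM3 starts before RM4 ends → RM4 and RM3 overlap.
RM5 starts after RM4 ends, so RM4 has no further overlaps.
RM5 starts after RM3 ends, so RM3 has no further overlaps.
RM6 starts before RM5 ends → RM5 and RM6 overlap.
RM7 starts before RM5 ends → RM5 and RM7 overlap.
RM8 starts after RM5 ends.
RM7 starts before RM6 ends → RM6 and RM7 overlap.
RM8 starts after RM6 ends.
RM8 starts after RM7 ends.

RM1 & RM2, RM3 & RM4, RM5 & RM6, RM5 & RM7, RM6 & RM7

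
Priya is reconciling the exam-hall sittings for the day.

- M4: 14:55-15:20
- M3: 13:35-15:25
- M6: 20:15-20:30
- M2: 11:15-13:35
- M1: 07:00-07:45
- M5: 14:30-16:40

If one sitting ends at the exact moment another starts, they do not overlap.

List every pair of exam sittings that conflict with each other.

Check each pair: they overlap iff neither finishes before the other starts.
Sorted by start: M1, M2, M3, M5, M4, M6.
M2 starts after M1 ends — done with M1.
M3 starts exactly when M2 ends (back-to-back, no overlap) — done with M2.
M5 starts before M3 ends → M3 and M5 overlap.
M4 starts before M3 ends → M3 and M4 overlap.
M6 starts after M3 ends.
M4 starts before M5 ends → M5 and M4 overlap.
M6 starts after M5 ends.
M6 starts after M4 ends.

M3 & M4, M3 & M5, M4 & M5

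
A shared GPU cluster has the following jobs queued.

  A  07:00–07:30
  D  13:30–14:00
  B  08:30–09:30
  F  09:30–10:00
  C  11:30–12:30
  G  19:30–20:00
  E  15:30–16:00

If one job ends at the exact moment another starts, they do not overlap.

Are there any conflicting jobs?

Check each pair: they overlap iff neither finishes before the other starts.
Sorted by start: A, B, F, C, D, E, G.
B starts after A ends, so nothing later overlaps A either.
F starts exactly when B ends (back-to-back, no overlap), so nothing later overlaps B either.
C starts after F ends, so nothing later overlaps F either.
D starts after C ends, so nothing later overlaps C either.
E starts after D ends, so nothing later overlaps D either.
G starts after E ends.
Every pair is clear; the schedule has no overlaps.

No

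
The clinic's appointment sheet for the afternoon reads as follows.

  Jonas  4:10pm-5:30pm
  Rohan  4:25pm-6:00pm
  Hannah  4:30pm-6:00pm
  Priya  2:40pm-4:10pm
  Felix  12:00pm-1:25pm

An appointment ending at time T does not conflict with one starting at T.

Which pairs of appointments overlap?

Check each pair: they overlap iff neither finishes before the other starts.
Sorted by start: Felix, Priya, Jonas, Rohan, Hannah.
Priya starts after Felix ends — done with Felix.
Jonas starts exactly when Priya ends (back-to-back, no overlap) — done with Priya.
Rohan starts before Jonas ends → Jonas and Rohan overlap.
Hannah starts before Jonas ends → Jonas and Hannah overlap.
Hannah starts before Rohan ends → Rohan and Hannah overlap.

Hannah & Jonas, Hannah & Rohan, Jonas & Rohan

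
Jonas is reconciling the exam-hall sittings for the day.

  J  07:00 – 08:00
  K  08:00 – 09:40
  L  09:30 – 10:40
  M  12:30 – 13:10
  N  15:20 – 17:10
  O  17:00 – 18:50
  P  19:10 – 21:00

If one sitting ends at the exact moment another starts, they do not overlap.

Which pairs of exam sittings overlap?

K & L, N & O

Sorted by start: J, K, L, M, N, O, P.
K starts exactly when J ends (back-to-back, no overlap), so nothing later overlaps J either.
L starts before K ends → K and L overlap.
M starts after K ends, so nothing later overlaps K either.
M starts after L ends, so nothing later overlaps L either.
N starts after M ends, so nothing later overlaps M either.
O starts before N ends → N and O overlap.
P starts after N ends.
P starts after O ends.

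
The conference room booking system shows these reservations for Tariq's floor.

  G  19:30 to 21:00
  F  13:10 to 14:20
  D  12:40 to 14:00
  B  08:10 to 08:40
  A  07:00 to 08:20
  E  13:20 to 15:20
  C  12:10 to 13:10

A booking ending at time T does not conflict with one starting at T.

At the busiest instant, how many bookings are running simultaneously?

Sort all start/end points and keep a running count:
07:00 start A → 1
08:10 start B → 2
08:20 end A → 1
08:40 end B → 0
12:10 start C → 1
12:40 start D → 2
13:10 end C → 1
13:10 start F → 2
13:20 start E → 3
14:00 end D → 2
14:20 end F → 1
15:20 end E → 0
19:30 start G → 1
21:00 end G → 0
Peak is 3, at 13:20 (D, E, F).

3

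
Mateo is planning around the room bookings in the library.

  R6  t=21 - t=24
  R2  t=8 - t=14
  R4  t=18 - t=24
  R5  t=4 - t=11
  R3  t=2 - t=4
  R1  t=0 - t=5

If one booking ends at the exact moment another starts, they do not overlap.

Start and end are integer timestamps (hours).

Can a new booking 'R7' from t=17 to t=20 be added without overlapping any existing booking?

No — it overlaps R4

R1: ends t=5 at or before R7 starts t=17 → clear.
R3: ends t=4 at or before R7 starts t=17 → clear.
R5: ends t=11 at or before R7 starts t=17 → clear.
R2: ends t=14 at or before R7 starts t=17 → clear.
R4: starts t=18 before R7 ends t=20, and ends t=24 after R7 starts t=17 → overlap.
R6: starts t=21 at or after R7 ends t=20 → clear.
R7 overlaps R4.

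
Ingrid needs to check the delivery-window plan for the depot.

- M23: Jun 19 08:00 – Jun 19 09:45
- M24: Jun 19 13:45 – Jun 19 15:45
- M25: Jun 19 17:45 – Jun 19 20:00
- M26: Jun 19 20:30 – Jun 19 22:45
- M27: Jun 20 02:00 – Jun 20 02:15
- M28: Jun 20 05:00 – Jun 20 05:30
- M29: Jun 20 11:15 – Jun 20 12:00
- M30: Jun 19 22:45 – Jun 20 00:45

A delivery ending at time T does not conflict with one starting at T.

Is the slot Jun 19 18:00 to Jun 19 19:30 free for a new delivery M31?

M23: ends Jun 19 09:45 at or before M31 starts Jun 19 18:00 → clear.
M24: ends Jun 19 15:45 at or before M31 starts Jun 19 18:00 → clear.
M25: starts Jun 19 17:45 before M31 ends Jun 19 19:30, and ends Jun 19 20:00 after M31 starts Jun 19 18:00 → overlap.
M26: starts Jun 19 20:30 at or after M31 ends Jun 19 19:30 → clear.
M30: starts Jun 19 22:45 at or after M31 ends Jun 19 19:30 → clear.
M27: starts Jun 20 02:00 at or after M31 ends Jun 19 19:30 → clear.
M28: starts Jun 20 05:00 at or after M31 ends Jun 19 19:30 → clear.
M29: starts Jun 20 11:15 at or after M31 ends Jun 19 19:30 → clear.
M31 overlaps M25.

No — it overlaps M25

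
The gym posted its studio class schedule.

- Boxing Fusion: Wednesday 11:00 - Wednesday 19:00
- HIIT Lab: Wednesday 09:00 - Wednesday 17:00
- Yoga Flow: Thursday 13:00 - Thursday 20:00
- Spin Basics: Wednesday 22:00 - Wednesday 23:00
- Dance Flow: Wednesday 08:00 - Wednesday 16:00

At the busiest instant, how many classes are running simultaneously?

Sort all start/end points and keep a running count:
Wednesday 08:00 start Dance Flow → 1
Wednesday 09:00 start HIIT Lab → 2
Wednesday 11:00 start Boxing Fusion → 3
Wednesday 16:00 end Dance Flow → 2
Wednesday 17:00 end HIIT Lab → 1
Wednesday 19:00 end Boxing Fusion → 0
Wednesday 22:00 start Spin Basics → 1
Wednesday 23:00 end Spin Basics → 0
Thursday 13:00 start Yoga Flow → 1
Thursday 20:00 end Yoga Flow → 0
Peak is 3, at Wednesday 11:00 (Boxing Fusion, Dance Flow, HIIT Lab).

3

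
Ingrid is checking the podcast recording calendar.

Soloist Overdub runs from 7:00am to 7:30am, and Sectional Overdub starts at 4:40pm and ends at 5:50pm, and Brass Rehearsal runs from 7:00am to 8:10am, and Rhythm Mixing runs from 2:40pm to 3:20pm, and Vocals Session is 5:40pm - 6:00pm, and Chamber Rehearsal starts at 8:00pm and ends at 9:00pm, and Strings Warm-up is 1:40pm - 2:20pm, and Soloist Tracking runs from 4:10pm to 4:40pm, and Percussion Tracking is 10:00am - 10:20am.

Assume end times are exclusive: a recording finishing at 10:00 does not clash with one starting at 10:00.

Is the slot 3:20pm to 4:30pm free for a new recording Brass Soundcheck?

Brass Rehearsal: ends 8:10am at or before Brass Soundcheck starts 3:20pm → clear.
Soloist Overdub: ends 7:30am at or before Brass Soundcheck starts 3:20pm → clear.
Percussion Tracking: ends 10:20am at or before Brass Soundcheck starts 3:20pm → clear.
Strings Warm-up: ends 2:20pm at or before Brass Soundcheck starts 3:20pm → clear.
Rhythm Mixing: ends 3:20pm at or before Brass Soundcheck starts 3:20pm → clear.
Soloist Tracking: starts 4:10pm before Brass Soundcheck ends 4:30pm, and ends 4:40pm after Brass Soundcheck starts 3:20pm → overlap.
Sectional Overdub: starts 4:40pm at or after Brass Soundcheck ends 4:30pm → clear.
Vocals Session: starts 5:40pm at or after Brass Soundcheck ends 4:30pm → clear.
Chamber Rehearsal: starts 8:00pm at or after Brass Soundcheck ends 4:30pm → clear.
Brass Soundcheck overlaps Soloist Tracking.

No — it overlaps Soloist Tracking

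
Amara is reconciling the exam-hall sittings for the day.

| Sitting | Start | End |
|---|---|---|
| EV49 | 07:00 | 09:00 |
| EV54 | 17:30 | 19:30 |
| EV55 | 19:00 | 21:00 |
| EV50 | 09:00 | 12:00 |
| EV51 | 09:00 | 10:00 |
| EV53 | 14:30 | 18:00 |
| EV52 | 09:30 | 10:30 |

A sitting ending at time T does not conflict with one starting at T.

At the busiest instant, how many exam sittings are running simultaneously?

3

Sort all start/end points and keep a running count:
07:00 start EV49 → 1
09:00 end EV49 → 0
09:00 start EV50 → 1
09:00 start EV51 → 2
09:30 start EV52 → 3
10:00 end EV51 → 2
10:30 end EV52 → 1
12:00 end EV50 → 0
14:30 start EV53 → 1
17:30 start EV54 → 2
18:00 end EV53 → 1
19:00 start EV55 → 2
19:30 end EV54 → 1
21:00 end EV55 → 0
Peak is 3, at 09:30 (EV50, EV51, EV52).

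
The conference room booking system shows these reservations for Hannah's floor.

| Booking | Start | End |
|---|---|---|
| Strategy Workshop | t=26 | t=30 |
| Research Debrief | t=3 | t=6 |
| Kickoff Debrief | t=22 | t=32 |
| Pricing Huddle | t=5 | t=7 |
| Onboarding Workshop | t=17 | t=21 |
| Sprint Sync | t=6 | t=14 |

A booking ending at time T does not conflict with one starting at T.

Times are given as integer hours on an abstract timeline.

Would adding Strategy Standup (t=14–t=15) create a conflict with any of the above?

No — it doesn't clash with anything

Research Debrief: ends t=6 at or before Strategy Standup starts t=14 → clear.
Pricing Huddle: ends t=7 at or before Strategy Standup starts t=14 → clear.
Sprint Sync: ends t=14 at or before Strategy Standup starts t=14 → clear.
Onboarding Workshop: starts t=17 at or after Strategy Standup ends t=15 → clear.
Kickoff Debrief: starts t=22 at or after Strategy Standup ends t=15 → clear.
Strategy Workshop: starts t=26 at or after Strategy Standup ends t=15 → clear.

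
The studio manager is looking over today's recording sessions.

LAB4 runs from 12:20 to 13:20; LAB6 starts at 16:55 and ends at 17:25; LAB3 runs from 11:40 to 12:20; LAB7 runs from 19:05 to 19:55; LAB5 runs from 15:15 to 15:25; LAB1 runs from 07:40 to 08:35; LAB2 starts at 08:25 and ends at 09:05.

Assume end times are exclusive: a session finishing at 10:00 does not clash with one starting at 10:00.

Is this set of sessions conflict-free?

No

Sorted by start: LAB1, LAB2, LAB3, LAB4, LAB5, LAB6, LAB7.
LAB2 starts before LAB1 ends → LAB1 and LAB2 overlap.
That's a conflict, so the schedule is not conflict-free.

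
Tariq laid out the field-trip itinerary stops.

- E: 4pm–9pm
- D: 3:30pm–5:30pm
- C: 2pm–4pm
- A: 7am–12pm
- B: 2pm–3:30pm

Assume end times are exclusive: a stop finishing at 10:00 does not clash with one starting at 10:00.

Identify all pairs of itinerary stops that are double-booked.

B & C, C & D, D & E

Two intervals overlap when each starts before the other ends.
Sorted by start: A, B, C, D, E.
B starts after A ends, so A has no further overlaps.
C starts before B ends → B and C overlap.
D starts exactly when B ends (back-to-back, no overlap), so B has no further overlaps.
D starts before C ends → C and D overlap.
E starts exactly when C ends (back-to-back, no overlap).
E starts before D ends → D and E overlap.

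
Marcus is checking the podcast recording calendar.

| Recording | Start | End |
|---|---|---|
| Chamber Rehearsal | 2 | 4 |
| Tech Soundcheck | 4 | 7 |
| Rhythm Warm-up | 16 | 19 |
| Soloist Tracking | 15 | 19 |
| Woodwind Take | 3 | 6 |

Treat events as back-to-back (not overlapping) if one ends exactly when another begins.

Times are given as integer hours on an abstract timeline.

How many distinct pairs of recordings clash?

Check each pair: they overlap iff neither finishes before the other starts.
Sorted by start: Chamber Rehearsal, Woodwind Take, Tech Soundcheck, Soloist Tracking, Rhythm Warm-up.
Woodwind Take starts before Chamber Rehearsal ends → Chamber Rehearsal and Woodwind Take overlap.
Tech Soundcheck starts exactly when Chamber Rehearsal ends (back-to-back, no overlap), so Chamber Rehearsal has no further overlaps.
Tech Soundcheck starts before Woodwind Take ends → Woodwind Take and Tech Soundcheck overlap.
Soloist Tracking starts after Woodwind Take ends, so Woodwind Take has no further overlaps.
Soloist Tracking starts after Tech Soundcheck ends, so Tech Soundcheck has no further overlaps.
Rhythm Warm-up starts before Soloist Tracking ends → Soloist Tracking and Rhythm Warm-up overlap.
Overlapping pairs: Chamber Rehearsal & Woodwind Take, Rhythm Warm-up & Soloist Tracking, Tech Soundcheck & Woodwind Take — 3 in total.

3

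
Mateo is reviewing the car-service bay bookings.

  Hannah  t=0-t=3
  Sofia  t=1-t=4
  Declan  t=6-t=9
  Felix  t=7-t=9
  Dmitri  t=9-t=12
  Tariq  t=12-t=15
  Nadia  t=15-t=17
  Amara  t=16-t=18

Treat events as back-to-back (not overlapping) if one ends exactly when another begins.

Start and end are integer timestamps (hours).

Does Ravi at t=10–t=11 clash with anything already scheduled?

Yes — it overlaps Dmitri

Hannah: ends t=3 at or before Ravi starts t=10 → clear.
Sofia: ends t=4 at or before Ravi starts t=10 → clear.
Declan: ends t=9 at or before Ravi starts t=10 → clear.
Felix: ends t=9 at or before Ravi starts t=10 → clear.
Dmitri: starts t=9 before Ravi ends t=11, and ends t=12 after Ravi starts t=10 → overlap.
Tariq: starts t=12 at or after Ravi ends t=11 → clear.
Nadia: starts t=15 at or after Ravi ends t=11 → clear.
Amara: starts t=16 at or after Ravi ends t=11 → clear.
Ravi overlaps Dmitri.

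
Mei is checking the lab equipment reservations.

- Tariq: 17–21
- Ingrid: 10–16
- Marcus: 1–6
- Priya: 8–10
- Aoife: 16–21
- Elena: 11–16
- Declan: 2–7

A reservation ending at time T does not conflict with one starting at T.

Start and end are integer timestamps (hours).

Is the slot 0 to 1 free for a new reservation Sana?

Marcus: starts 1 at or after Sana ends 1 → clear.
Declan: starts 2 at or after Sana ends 1 → clear.
Priya: starts 8 at or after Sana ends 1 → clear.
Ingrid: starts 10 at or after Sana ends 1 → clear.
Elena: starts 11 at or after Sana ends 1 → clear.
Aoife: starts 16 at or after Sana ends 1 → clear.
Tariq: starts 17 at or after Sana ends 1 → clear.

Yes — the slot is free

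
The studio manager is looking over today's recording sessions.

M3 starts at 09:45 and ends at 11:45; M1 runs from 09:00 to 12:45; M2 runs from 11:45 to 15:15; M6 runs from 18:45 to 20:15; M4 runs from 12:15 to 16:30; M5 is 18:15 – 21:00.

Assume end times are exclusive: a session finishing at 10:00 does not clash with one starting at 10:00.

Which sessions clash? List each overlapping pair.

M1 & M2, M1 & M3, M1 & M4, M2 & M4, M5 & M6

Sorted by start: M1, M3, M2, M4, M5, M6.
M3 starts before M1 ends → M1 and M3 overlap.
M2 starts before M1 ends → M1 and M2 overlap.
M4 starts before M1 ends → M1 and M4 overlap.
M5 starts after M1 ends — done with M1.
M2 starts exactly when M3 ends (back-to-back, no overlap) — done with M3.
M4 starts before M2 ends → M2 and M4 overlap.
M5 starts after M2 ends — done with M2.
M5 starts after M4 ends — done with M4.
M6 starts before M5 ends → M5 and M6 overlap.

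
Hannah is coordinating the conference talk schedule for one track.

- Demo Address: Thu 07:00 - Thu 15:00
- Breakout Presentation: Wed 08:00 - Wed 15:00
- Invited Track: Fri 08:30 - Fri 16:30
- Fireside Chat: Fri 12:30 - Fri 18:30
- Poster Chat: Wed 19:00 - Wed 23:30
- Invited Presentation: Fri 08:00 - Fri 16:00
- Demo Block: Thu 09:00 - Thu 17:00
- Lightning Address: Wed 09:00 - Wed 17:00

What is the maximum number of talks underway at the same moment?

3

Sort all start/end points and keep a running count:
Wed 08:00 start Breakout Presentation → 1
Wed 09:00 start Lightning Address → 2
Wed 15:00 end Breakout Presentation → 1
Wed 17:00 end Lightning Address → 0
Wed 19:00 start Poster Chat → 1
Wed 23:30 end Poster Chat → 0
Thu 07:00 start Demo Address → 1
Thu 09:00 start Demo Block → 2
Thu 15:00 end Demo Address → 1
Thu 17:00 end Demo Block → 0
Fri 08:00 start Invited Presentation → 1
Fri 08:30 start Invited Track → 2
Fri 12:30 start Fireside Chat → 3
Fri 16:00 end Invited Presentation → 2
Fri 16:30 end Invited Track → 1
Fri 18:30 end Fireside Chat → 0
Peak is 3, at Fri 12:30 (Fireside Chat, Invited Presentation, Invited Track).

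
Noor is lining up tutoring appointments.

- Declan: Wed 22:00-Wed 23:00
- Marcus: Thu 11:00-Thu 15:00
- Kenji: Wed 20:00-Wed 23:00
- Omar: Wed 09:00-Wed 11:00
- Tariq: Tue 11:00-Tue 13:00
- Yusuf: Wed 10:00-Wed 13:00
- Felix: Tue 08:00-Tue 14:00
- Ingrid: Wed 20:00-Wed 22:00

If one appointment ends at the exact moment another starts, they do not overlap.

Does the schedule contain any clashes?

Yes

Sorted by start: Felix, Tariq, Omar, Yusuf, Kenji, Ingrid, Declan, Marcus.
Tariq starts before Felix ends → Felix and Tariq overlap.
That's a conflict, so the schedule is not conflict-free.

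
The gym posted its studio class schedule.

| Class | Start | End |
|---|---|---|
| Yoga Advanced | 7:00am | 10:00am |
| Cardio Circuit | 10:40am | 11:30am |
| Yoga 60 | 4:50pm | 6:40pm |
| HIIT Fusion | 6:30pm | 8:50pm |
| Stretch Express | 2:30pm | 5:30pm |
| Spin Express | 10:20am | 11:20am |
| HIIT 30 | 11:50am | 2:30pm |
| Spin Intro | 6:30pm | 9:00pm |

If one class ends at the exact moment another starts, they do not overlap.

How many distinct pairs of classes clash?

Check each pair: they overlap iff neither finishes before the other starts.
Sorted by start: Yoga Advanced, Spin Express, Cardio Circuit, HIIT 30, Stretch Express, Yoga 60, Spin Intro, HIIT Fusion.
Spin Express starts after Yoga Advanced ends; Yoga Advanced is clear from here.
Cardio Circuit starts before Spin Express ends → Spin Express and Cardio Circuit overlap.
HIIT 30 starts after Spin Express ends; Spin Express is clear from here.
HIIT 30 starts after Cardio Circuit ends; Cardio Circuit is clear from here.
Stretch Express starts exactly when HIIT 30 ends (back-to-back, no overlap); HIIT 30 is clear from here.
Yoga 60 starts before Stretch Express ends → Stretch Express and Yoga 60 overlap.
Spin Intro starts after Stretch Express ends; Stretch Express is clear from here.
Spin Intro starts before Yoga 60 ends → Yoga 60 and Spin Intro overlap.
HIIT Fusion starts before Yoga 60 ends → Yoga 60 and HIIT Fusion overlap.
HIIT Fusion starts before Spin Intro ends → Spin Intro and HIIT Fusion overlap.
Overlapping pairs: Cardio Circuit & Spin Express, HIIT Fusion & Spin Intro, HIIT Fusion & Yoga 60, Spin Intro & Yoga 60, Stretch Express & Yoga 60 — 5 in total.

5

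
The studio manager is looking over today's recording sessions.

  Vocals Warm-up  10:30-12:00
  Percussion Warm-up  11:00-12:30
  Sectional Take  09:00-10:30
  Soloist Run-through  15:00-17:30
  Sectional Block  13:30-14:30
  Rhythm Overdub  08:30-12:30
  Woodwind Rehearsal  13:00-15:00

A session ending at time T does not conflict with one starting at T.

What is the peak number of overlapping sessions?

3

Sort all start/end points and keep a running count:
08:30 start Rhythm Overdub → 1
09:00 start Sectional Take → 2
10:30 end Sectional Take → 1
10:30 start Vocals Warm-up → 2
11:00 start Percussion Warm-up → 3
12:00 end Vocals Warm-up → 2
12:30 end Percussion Warm-up → 1
12:30 end Rhythm Overdub → 0
13:00 start Woodwind Rehearsal → 1
13:30 start Sectional Block → 2
14:30 end Sectional Block → 1
15:00 end Woodwind Rehearsal → 0
15:00 start Soloist Run-through → 1
17:30 end Soloist Run-through → 0
Peak is 3, at 11:00 (Percussion Warm-up, Rhythm Overdub, Vocals Warm-up).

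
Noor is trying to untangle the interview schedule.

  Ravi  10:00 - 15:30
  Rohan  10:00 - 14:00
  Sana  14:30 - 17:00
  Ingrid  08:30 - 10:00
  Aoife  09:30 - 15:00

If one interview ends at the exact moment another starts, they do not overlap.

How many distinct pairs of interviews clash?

Check each pair: they overlap iff neither finishes before the other starts.
Sorted by start: Ingrid, Aoife, Ravi, Rohan, Sana.
Aoife starts before Ingrid ends → Ingrid and Aoife overlap.
Ravi starts exactly when Ingrid ends (back-to-back, no overlap), so Ingrid has no further overlaps.
Ravi starts before Aoife ends → Aoife and Ravi overlap.
Rohan starts before Aoife ends → Aoife and Rohan overlap.
Sana starts before Aoife ends → Aoife and Sana overlap.
Rohan starts before Ravi ends → Ravi and Rohan overlap.
Sana starts before Ravi ends → Ravi and Sana overlap.
Sana starts after Rohan ends.
Overlapping pairs: Aoife & Ingrid, Aoife & Ravi, Aoife & Rohan, Aoife & Sana, Ravi & Rohan, Ravi & Sana — 6 in total.

6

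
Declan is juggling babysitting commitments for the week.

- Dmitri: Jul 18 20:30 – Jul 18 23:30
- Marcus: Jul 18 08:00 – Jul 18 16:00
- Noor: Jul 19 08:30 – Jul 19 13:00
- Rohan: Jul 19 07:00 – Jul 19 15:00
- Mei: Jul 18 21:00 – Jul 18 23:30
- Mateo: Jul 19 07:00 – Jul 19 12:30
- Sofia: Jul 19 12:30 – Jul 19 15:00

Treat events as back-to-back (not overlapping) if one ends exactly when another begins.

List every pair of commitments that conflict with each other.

Dmitri & Mei, Mateo & Noor, Mateo & Rohan, Noor & Rohan, Noor & Sofia, Rohan & Sofia

Sorted by start: Marcus, Dmitri, Mei, Rohan, Mateo, Noor, Sofia.
Dmitri starts after Marcus ends, so nothing later overlaps Marcus either.
Mei starts before Dmitri ends → Dmitri and Mei overlap.
Rohan starts after Dmitri ends, so nothing later overlaps Dmitri either.
Rohan starts after Mei ends, so nothing later overlaps Mei either.
Mateo starts before Rohan ends → Rohan and Mateo overlap.
Noor starts before Rohan ends → Rohan and Noor overlap.
Sofia starts before Rohan ends → Rohan and Sofia overlap.
Noor starts before Mateo ends → Mateo and Noor overlap.
Sofia starts exactly when Mateo ends (back-to-back, no overlap).
Sofia starts before Noor ends → Noor and Sofia overlap.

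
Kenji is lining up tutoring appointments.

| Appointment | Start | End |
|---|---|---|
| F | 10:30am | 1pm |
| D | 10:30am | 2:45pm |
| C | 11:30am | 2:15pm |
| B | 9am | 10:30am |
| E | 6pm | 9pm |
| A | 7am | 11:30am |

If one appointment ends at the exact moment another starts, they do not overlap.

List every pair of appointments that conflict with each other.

A & B, A & D, A & F, C & D, C & F, D & F

Check each pair: they overlap iff neither finishes before the other starts.
Sorted by start: A, B, D, F, C, E.
B starts before A ends → A and B overlap.
D starts before A ends → A and D overlap.
F starts before A ends → A and F overlap.
C starts exactly when A ends (back-to-back, no overlap), so nothing later overlaps A either.
D starts exactly when B ends (back-to-back, no overlap), so nothing later overlaps B either.
F starts before D ends → D and F overlap.
C starts before D ends → D and C overlap.
E starts after D ends.
C starts before F ends → F and C overlap.
E starts after F ends.
E starts after C ends.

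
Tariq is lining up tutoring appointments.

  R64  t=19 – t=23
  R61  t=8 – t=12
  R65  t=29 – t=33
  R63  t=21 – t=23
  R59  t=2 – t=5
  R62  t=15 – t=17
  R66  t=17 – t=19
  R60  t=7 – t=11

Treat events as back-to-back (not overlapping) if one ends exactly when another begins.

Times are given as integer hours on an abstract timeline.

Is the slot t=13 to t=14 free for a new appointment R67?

Yes — the slot is free

R59: ends t=5 at or before R67 starts t=13 → clear.
R60: ends t=11 at or before R67 starts t=13 → clear.
R61: ends t=12 at or before R67 starts t=13 → clear.
R62: starts t=15 at or after R67 ends t=14 → clear.
R66: starts t=17 at or after R67 ends t=14 → clear.
R64: starts t=19 at or after R67 ends t=14 → clear.
R63: starts t=21 at or after R67 ends t=14 → clear.
R65: starts t=29 at or after R67 ends t=14 → clear.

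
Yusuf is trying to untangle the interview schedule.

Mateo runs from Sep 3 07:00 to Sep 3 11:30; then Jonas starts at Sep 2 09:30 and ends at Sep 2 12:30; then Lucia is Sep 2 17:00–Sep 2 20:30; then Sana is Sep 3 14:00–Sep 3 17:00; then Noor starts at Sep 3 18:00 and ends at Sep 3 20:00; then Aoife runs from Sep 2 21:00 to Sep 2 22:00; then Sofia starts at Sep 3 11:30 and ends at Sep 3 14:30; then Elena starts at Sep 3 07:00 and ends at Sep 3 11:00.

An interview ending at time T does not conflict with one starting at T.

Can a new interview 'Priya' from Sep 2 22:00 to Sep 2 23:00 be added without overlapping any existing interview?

Yes — the slot is free

Jonas: ends Sep 2 12:30 at or before Priya starts Sep 2 22:00 → clear.
Lucia: ends Sep 2 20:30 at or before Priya starts Sep 2 22:00 → clear.
Aoife: ends Sep 2 22:00 at or before Priya starts Sep 2 22:00 → clear.
Elena: starts Sep 3 07:00 at or after Priya ends Sep 2 23:00 → clear.
Mateo: starts Sep 3 07:00 at or after Priya ends Sep 2 23:00 → clear.
Sofia: starts Sep 3 11:30 at or after Priya ends Sep 2 23:00 → clear.
Sana: starts Sep 3 14:00 at or after Priya ends Sep 2 23:00 → clear.
Noor: starts Sep 3 18:00 at or after Priya ends Sep 2 23:00 → clear.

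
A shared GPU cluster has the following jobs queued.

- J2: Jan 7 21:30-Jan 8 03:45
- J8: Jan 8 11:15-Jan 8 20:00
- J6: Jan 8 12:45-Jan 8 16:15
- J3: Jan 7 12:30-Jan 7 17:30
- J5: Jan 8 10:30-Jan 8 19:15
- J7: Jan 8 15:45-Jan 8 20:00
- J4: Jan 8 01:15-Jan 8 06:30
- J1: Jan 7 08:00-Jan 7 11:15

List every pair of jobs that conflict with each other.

J2 & J4, J5 & J6, J5 & J7, J5 & J8, J6 & J7, J6 & J8, J7 & J8

Check each pair: they overlap iff neither finishes before the other starts.
Sorted by start: J1, J3, J2, J4, J5, J8, J6, J7.
J3 starts after J1 ends — done with J1.
J2 starts after J3 ends — done with J3.
J4 starts before J2 ends → J2 and J4 overlap.
J5 starts after J2 ends — done with J2.
J5 starts after J4 ends — done with J4.
J8 starts before J5 ends → J5 and J8 overlap.
J6 starts before J5 ends → J5 and J6 overlap.
J7 starts before J5 ends → J5 and J7 overlap.
J6 starts before J8 ends → J8 and J6 overlap.
J7 starts before J8 ends → J8 and J7 overlap.
J7 starts before J6 ends → J6 and J7 overlap.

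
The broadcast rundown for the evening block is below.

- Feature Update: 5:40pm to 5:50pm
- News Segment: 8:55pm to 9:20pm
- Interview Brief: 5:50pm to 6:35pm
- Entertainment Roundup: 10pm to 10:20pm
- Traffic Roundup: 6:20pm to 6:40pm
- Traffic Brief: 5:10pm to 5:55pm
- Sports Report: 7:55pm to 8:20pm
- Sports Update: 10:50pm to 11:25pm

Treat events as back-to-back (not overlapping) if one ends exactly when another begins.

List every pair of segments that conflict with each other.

Check each pair: they overlap iff neither finishes before the other starts.
Sorted by start: Traffic Brief, Feature Update, Interview Brief, Traffic Roundup, Sports Report, News Segment, Entertainment Roundup, Sports Update.
Feature Update starts before Traffic Brief ends → Traffic Brief and Feature Update overlap.
Interview Brief starts before Traffic Brief ends → Traffic Brief and Interview Brief overlap.
Traffic Roundup starts after Traffic Brief ends, so nothing later overlaps Traffic Brief either.
Interview Brief starts exactly when Feature Update ends (back-to-back, no overlap), so nothing later overlaps Feature Update either.
Traffic Roundup starts before Interview Brief ends → Interview Brief and Traffic Roundup overlap.
Sports Report starts after Interview Brief ends, so nothing later overlaps Interview Brief either.
Sports Report starts after Traffic Roundup ends, so nothing later overlaps Traffic Roundup either.
News Segment starts after Sports Report ends, so nothing later overlaps Sports Report either.
Entertainment Roundup starts after News Segment ends, so nothing later overlaps News Segment either.
Sports Update starts after Entertainment Roundup ends.

Feature Update & Traffic Brief, Interview Brief & Traffic Brief, Interview Brief & Traffic Roundup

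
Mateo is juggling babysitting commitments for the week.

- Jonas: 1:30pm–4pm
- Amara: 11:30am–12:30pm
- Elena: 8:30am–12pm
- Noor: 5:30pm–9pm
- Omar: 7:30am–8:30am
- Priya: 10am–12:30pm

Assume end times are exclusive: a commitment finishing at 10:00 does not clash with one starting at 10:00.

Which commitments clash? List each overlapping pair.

Amara & Elena, Amara & Priya, Elena & Priya

Check each pair: they overlap iff neither finishes before the other starts.
Sorted by start: Omar, Elena, Priya, Amara, Jonas, Noor.
Elena starts exactly when Omar ends (back-to-back, no overlap), so nothing later overlaps Omar either.
Priya starts before Elena ends → Elena and Priya overlap.
Amara starts before Elena ends → Elena and Amara overlap.
Jonas starts after Elena ends, so nothing later overlaps Elena either.
Amara starts before Priya ends → Priya and Amara overlap.
Jonas starts after Priya ends, so nothing later overlaps Priya either.
Jonas starts after Amara ends, so nothing later overlaps Amara either.
Noor starts after Jonas ends.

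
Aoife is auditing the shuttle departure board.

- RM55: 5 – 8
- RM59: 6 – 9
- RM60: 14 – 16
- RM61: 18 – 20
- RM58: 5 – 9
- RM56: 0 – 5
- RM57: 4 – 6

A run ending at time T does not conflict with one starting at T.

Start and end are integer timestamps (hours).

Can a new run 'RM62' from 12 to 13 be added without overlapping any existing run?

RM56: ends 5 at or before RM62 starts 12 → clear.
RM57: ends 6 at or before RM62 starts 12 → clear.
RM55: ends 8 at or before RM62 starts 12 → clear.
RM58: ends 9 at or before RM62 starts 12 → clear.
RM59: ends 9 at or before RM62 starts 12 → clear.
RM60: starts 14 at or after RM62 ends 13 → clear.
RM61: starts 18 at or after RM62 ends 13 → clear.

Yes — the slot is free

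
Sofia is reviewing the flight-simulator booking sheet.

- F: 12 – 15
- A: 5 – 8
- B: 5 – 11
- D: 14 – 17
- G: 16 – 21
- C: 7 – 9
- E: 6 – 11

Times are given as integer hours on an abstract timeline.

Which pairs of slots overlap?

Sorted by start: A, B, E, C, F, D, G.
B starts before A ends → A and B overlap.
E starts before A ends → A and E overlap.
C starts before A ends → A and C overlap.
F starts after A ends, so A has no further overlaps.
E starts before B ends → B and E overlap.
C starts before B ends → B and C overlap.
F starts after B ends, so B has no further overlaps.
C starts before E ends → E and C overlap.
F starts after E ends, so E has no further overlaps.
F starts after C ends, so C has no further overlaps.
D starts before F ends → F and D overlap.
G starts after F ends.
G starts before D ends → D and G overlap.

A & B, A & C, A & E, B & C, B & E, C & E, D & F, D & G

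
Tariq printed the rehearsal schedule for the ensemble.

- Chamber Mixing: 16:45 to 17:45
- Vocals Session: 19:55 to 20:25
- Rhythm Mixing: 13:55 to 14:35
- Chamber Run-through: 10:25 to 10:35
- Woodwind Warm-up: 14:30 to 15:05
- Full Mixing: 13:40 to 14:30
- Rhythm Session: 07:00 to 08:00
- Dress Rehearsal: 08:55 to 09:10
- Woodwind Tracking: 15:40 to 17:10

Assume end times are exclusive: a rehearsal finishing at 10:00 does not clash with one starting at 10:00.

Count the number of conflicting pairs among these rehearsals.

Sorted by start: Rhythm Session, Dress Rehearsal, Chamber Run-through, Full Mixing, Rhythm Mixing, Woodwind Warm-up, Woodwind Tracking, Chamber Mixing, Vocals Session.
Dress Rehearsal starts after Rhythm Session ends, so Rhythm Session has no further overlaps.
Chamber Run-through starts after Dress Rehearsal ends, so Dress Rehearsal has no further overlaps.
Full Mixing starts after Chamber Run-through ends, so Chamber Run-through has no further overlaps.
Rhythm Mixing starts before Full Mixing ends → Full Mixing and Rhythm Mixing overlap.
Woodwind Warm-up starts exactly when Full Mixing ends (back-to-back, no overlap), so Full Mixing has no further overlaps.
Woodwind Warm-up starts before Rhythm Mixing ends → Rhythm Mixing and Woodwind Warm-up overlap.
Woodwind Tracking starts after Rhythm Mixing ends, so Rhythm Mixing has no further overlaps.
Woodwind Tracking starts after Woodwind Warm-up ends, so Woodwind Warm-up has no further overlaps.
Chamber Mixing starts before Woodwind Tracking ends → Woodwind Tracking and Chamber Mixing overlap.
Vocals Session starts after Woodwind Tracking ends.
Vocals Session starts after Chamber Mixing ends.
Overlapping pairs: Chamber Mixing & Woodwind Tracking, Full Mixing & Rhythm Mixing, Rhythm Mixing & Woodwind Warm-up — 3 in total.

3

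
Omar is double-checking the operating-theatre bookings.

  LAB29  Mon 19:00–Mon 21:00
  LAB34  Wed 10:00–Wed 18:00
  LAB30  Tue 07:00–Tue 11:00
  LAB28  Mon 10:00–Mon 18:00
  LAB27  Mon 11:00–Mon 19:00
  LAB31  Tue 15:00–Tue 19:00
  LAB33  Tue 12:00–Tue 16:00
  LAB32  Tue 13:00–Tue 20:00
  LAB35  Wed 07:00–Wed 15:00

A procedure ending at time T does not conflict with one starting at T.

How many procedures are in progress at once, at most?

Sweep the timeline, counting +1 at each start and −1 at each end (ends before starts at a tie):
Mon 10:00 start LAB28 → 1
Mon 11:00 start LAB27 → 2
Mon 18:00 end LAB28 → 1
Mon 19:00 end LAB27 → 0
Mon 19:00 start LAB29 → 1
Mon 21:00 end LAB29 → 0
Tue 07:00 start LAB30 → 1
Tue 11:00 end LAB30 → 0
Tue 12:00 start LAB33 → 1
Tue 13:00 start LAB32 → 2
Tue 15:00 start LAB31 → 3
Tue 16:00 end LAB33 → 2
Tue 19:00 end LAB31 → 1
Tue 20:00 end LAB32 → 0
Wed 07:00 start LAB35 → 1
Wed 10:00 start LAB34 → 2
Wed 15:00 end LAB35 → 1
Wed 18:00 end LAB34 → 0
Peak is 3, at Tue 15:00 (LAB31, LAB32, LAB33).

3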